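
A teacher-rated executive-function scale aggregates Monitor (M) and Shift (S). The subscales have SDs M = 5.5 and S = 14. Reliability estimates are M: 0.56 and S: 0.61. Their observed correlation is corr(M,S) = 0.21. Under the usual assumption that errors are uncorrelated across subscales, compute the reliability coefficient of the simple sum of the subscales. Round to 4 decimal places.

0.6529

Var(M+S) = 5.5² + 14² + 2·[5.5·14·0.21] = 226.25 + 32.34 = 258.59.
Because errors are independent across components, Cov(Tᵢ,Tⱼ) = Cov(Xᵢ,Xⱼ); the off-diagonal part of the true-score variance is the same as above.
True-score variance = [5.5²·0.56 + 14²·0.61] + 32.34 = 136.5 + 32.34 = 168.84.
Reliability = 168.84 / 258.59 = 0.6529.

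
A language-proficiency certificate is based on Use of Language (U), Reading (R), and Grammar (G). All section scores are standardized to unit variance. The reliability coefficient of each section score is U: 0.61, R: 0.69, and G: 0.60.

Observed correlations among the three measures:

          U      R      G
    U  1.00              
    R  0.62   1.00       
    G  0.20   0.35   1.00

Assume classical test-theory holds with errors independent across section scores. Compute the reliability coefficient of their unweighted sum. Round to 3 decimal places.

Var(U+R+G) = 3 + 2·[0.62 + 0.20 + 0.35] = 3 + 2.34 = 5.34.
Because errors are independent across components, Cov(Tᵢ,Tⱼ) = Cov(Xᵢ,Xⱼ); the off-diagonal part of the true-score variance is the same as above.
True-score variance = [0.61 + 0.69 + 0.60] + 2.34 = 1.9 + 2.34 = 4.24.
Reliability = 4.24 / 5.34 = 0.794.

0.794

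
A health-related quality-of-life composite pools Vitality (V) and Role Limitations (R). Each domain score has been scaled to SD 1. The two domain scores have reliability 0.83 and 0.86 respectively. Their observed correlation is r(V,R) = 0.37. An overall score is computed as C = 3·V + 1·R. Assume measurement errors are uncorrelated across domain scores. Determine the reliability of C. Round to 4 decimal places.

0.8633

Var(C) = 3² + 1 + 2·[3·0.37] = 10 + 2.22 = 12.22.
With uncorrelated errors the cross-covariances are all true-score covariance, so they carry over unchanged; only the diagonal terms shrink to ρᵢσᵢ².
True-score variance = [3²·0.83 + 0.86] + 2.22 = 8.33 + 2.22 = 10.55.
Reliability = 10.55 / 12.22 = 0.8633.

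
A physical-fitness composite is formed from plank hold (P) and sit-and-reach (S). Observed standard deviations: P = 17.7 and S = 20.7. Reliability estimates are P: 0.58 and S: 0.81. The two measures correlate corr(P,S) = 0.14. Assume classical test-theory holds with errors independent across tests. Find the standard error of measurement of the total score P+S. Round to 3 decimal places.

14.594

Var(total) = 741.78 + 102.589 = 844.369.
True-score variance = 528.785 + 102.589 = 631.374, so reliability = 0.7477.
Error variance = 844.369 − 631.374 = 212.995; SEM = √212.995 = 14.594.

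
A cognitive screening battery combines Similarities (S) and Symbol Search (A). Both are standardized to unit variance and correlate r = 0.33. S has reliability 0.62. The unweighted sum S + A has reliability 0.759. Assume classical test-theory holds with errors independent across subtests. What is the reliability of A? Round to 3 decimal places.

0.739

Var(S+A) = 2 + 2·0.33 = 2.660.
True-score variance = ρ_S + ρ_A + 2·0.33, so 0.759 = (0.62 + ρ_A + 0.66) / 2.660.
ρ_A = 0.759·2.660 − 0.62 − 0.66 = 0.739.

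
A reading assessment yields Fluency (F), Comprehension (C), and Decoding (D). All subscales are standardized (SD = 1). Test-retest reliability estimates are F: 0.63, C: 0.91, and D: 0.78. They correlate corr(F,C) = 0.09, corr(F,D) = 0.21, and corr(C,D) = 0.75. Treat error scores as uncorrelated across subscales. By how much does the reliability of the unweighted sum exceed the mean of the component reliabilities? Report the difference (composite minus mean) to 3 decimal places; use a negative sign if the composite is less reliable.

0.093

Var(sum) = 3 + 2.1 = 5.1; true-score variance = 2.32 + 2.1 = 4.42; composite reliability = 0.8667.
Mean component reliability = 0.7733.
Difference = 0.8667 − 0.7733 = 0.093.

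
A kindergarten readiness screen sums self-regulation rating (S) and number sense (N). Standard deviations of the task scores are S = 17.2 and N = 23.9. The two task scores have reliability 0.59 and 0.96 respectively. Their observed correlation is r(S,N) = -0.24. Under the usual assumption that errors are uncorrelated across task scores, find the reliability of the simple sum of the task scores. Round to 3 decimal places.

0.785

Var(S+N) = 17.2² + 23.9² + 2·[17.2·23.9·(-0.24)] = 867.05 − 197.318 = 669.732.
Under uncorrelated errors the observed covariances equal the true-score covariances, so only the own-variance terms attenuate.
True-score variance = [17.2²·0.59 + 23.9²·0.96] − 197.318 = 722.907 − 197.318 = 525.589.
Reliability = 525.589 / 669.732 = 0.785.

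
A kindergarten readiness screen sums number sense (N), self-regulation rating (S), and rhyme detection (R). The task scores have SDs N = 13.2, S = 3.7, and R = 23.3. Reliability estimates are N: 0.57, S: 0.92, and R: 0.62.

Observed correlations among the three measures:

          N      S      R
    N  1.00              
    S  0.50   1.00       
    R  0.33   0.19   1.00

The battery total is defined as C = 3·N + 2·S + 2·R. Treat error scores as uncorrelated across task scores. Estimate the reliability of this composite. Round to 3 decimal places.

Var(C) = 3²·13.2² + 2²·3.7² + 2²·23.3² + 2·[6·13.2·3.7·0.50 + 6·13.2·23.3·0.33 + 4·3.7·23.3·0.19] = 3794.48 + 1642.02 = 5436.5.
Under uncorrelated errors the observed covariances equal the true-score covariances, so only the own-variance terms attenuate.
True-score variance = [3²·13.2²·0.57 + 2²·3.7²·0.92 + 2²·23.3²·0.62] + 1642.02 = 2290.6 + 1642.02 = 3932.61.
Reliability = 3932.61 / 5436.5 = 0.723.

0.723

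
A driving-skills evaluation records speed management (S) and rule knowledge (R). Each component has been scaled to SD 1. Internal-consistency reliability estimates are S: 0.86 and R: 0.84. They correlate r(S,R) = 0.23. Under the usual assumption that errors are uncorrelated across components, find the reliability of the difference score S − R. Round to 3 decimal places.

0.805

Var(S−R) = 1 + 1 − 2·0.23 = 2 − 0.46 = 1.54.
Under uncorrelated errors the observed covariances equal the true-score covariances, so only the own-variance terms attenuate.
True-score variance = [0.86 + 0.84] − 0.46 = 1.7 − 0.46 = 1.24.
Reliability = 1.24 / 1.54 = 0.805.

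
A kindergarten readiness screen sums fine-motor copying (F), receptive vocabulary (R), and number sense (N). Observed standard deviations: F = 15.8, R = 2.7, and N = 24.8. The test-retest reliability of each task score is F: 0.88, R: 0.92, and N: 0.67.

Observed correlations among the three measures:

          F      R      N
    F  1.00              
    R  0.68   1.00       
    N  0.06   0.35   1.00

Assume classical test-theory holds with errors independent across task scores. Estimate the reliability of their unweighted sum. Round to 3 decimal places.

0.772

Var(F+R+N) = 15.8² + 2.7² + 24.8² + 2·[15.8·2.7·0.68 + 15.8·24.8·0.06 + 2.7·24.8·0.35] = 871.97 + 151.91 = 1023.88.
Because errors are independent across components, Cov(Tᵢ,Tⱼ) = Cov(Xᵢ,Xⱼ); the off-diagonal part of the true-score variance is the same as above.
True-score variance = [15.8²·0.88 + 2.7²·0.92 + 24.8²·0.67] + 151.91 = 638.467 + 151.91 = 790.377.
Reliability = 790.377 / 1023.88 = 0.772.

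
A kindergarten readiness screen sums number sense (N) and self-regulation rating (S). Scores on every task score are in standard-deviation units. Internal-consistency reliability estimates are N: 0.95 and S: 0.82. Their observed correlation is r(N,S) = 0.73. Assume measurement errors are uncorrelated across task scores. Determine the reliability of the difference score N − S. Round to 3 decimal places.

0.574

Var(N−S) = 1 + 1 − 2·0.73 = 2 − 1.46 = 0.54.
With uncorrelated errors the cross-covariances are all true-score covariance, so they carry over unchanged; only the diagonal terms shrink to ρᵢσᵢ².
True-score variance = [0.95 + 0.82] − 1.46 = 1.77 − 1.46 = 0.31.
Reliability = 0.31 / 0.54 = 0.574.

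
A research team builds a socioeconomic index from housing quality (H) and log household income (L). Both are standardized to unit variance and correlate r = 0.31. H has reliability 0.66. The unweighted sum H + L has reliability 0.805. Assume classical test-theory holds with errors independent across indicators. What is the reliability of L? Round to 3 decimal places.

0.829

Var(H+L) = 2 + 2·0.31 = 2.620.
True-score variance = ρ_H + ρ_L + 2·0.31, so 0.805 = (0.66 + ρ_L + 0.62) / 2.620.
ρ_L = 0.805·2.620 − 0.66 − 0.62 = 0.829.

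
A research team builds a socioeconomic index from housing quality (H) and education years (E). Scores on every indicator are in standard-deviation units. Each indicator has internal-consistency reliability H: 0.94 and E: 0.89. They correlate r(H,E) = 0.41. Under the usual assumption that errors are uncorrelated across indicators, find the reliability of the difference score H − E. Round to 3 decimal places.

0.856

Var(H−E) = 1 + 1 − 2·0.41 = 2 − 0.82 = 1.18.
Because errors are independent across components, Cov(Tᵢ,Tⱼ) = Cov(Xᵢ,Xⱼ); the off-diagonal part of the true-score variance is the same as above.
True-score variance = [0.94 + 0.89] − 0.82 = 1.83 − 0.82 = 1.01.
Reliability = 1.01 / 1.18 = 0.856.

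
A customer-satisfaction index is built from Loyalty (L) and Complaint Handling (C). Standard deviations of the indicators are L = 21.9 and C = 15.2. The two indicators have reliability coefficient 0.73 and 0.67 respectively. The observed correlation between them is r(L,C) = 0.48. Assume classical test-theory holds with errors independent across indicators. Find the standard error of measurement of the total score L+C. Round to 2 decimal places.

Var(total) = 710.65 + 319.565 = 1030.21.
True-score variance = 504.912 + 319.565 = 824.477, so reliability = 0.8003.
Error variance = 1030.21 − 824.477 = 205.738; SEM = √205.738 = 14.34.

14.34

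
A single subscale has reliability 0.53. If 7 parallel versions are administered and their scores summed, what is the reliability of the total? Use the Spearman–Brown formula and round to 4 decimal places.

ρ_k = kρ / (1 + (k−1)ρ) = 7·0.53 / (1 + 6·0.53) = 3.710 / 4.180 = 0.8876.

0.8876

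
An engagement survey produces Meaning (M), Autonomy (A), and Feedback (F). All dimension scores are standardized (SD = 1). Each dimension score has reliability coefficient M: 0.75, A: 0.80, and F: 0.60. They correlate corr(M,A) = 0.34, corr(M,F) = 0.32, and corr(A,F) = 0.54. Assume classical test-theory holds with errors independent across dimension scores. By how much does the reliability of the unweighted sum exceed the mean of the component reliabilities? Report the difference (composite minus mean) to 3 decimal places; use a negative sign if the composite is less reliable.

Var(sum) = 3 + 2.4 = 5.4; true-score variance = 2.15 + 2.4 = 4.55; composite reliability = 0.8426.
Mean component reliability = 0.7167.
Difference = 0.8426 − 0.7167 = 0.126.

0.126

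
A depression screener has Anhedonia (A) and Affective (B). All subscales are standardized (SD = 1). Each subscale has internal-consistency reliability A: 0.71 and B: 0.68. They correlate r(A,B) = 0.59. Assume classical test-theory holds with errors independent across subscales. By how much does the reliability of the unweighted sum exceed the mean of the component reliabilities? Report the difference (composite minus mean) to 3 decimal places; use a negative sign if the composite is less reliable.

0.113

Var(sum) = 2 + 1.18 = 3.18; true-score variance = 1.39 + 1.18 = 2.57; composite reliability = 0.8082.
Mean component reliability = 0.6950.
Difference = 0.8082 − 0.6950 = 0.113.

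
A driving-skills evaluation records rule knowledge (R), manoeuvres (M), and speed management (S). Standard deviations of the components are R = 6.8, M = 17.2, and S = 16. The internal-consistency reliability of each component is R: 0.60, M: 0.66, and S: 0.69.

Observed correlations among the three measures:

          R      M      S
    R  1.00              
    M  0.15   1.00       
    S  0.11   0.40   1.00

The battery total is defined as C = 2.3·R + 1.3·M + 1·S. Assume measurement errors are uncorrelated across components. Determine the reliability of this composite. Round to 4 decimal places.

Var(C) = 2.3²·6.8² + 1.3²·17.2² + 16² + 2·[2.99·6.8·17.2·0.15 + 2.3·6.8·16·0.11 + 1.3·17.2·16·0.40] = 1000.58 + 446.174 = 1446.75.
With uncorrelated errors the cross-covariances are all true-score covariance, so they carry over unchanged; only the diagonal terms shrink to ρᵢσᵢ².
True-score variance = [2.3²·6.8²·0.60 + 1.3²·17.2²·0.66 + 16²·0.69] + 446.174 = 653.386 + 446.174 = 1099.56.
Reliability = 1099.56 / 1446.75 = 0.7600.

0.7600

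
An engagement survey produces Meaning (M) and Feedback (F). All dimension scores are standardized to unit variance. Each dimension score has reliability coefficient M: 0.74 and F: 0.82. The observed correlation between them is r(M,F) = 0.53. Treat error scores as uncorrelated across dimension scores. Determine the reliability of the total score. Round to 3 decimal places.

Var(M+F) = 2 + 2·[0.53] = 2 + 1.06 = 3.06.
With uncorrelated errors the cross-covariances are all true-score covariance, so they carry over unchanged; only the diagonal terms shrink to ρᵢσᵢ².
True-score variance = [0.74 + 0.82] + 1.06 = 1.56 + 1.06 = 2.62.
Reliability = 2.62 / 3.06 = 0.856.

0.856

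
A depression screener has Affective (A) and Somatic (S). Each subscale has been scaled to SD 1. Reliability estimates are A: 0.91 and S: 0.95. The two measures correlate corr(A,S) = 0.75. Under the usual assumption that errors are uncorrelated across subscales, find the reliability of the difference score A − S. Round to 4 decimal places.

Var(A−S) = 1 + 1 − 2·0.75 = 2 − 1.5 = 0.5.
With uncorrelated errors the cross-covariances are all true-score covariance, so they carry over unchanged; only the diagonal terms shrink to ρᵢσᵢ².
True-score variance = [0.91 + 0.95] − 1.5 = 1.86 − 1.5 = 0.36.
Reliability = 0.36 / 0.5 = 0.7200.

0.7200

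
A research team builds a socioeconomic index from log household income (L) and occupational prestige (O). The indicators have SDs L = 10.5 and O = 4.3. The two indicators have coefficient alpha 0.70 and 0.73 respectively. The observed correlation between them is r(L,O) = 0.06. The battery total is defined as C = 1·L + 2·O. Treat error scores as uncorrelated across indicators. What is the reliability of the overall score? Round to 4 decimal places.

0.7280

Var(C) = 10.5² + 2²·4.3² + 2·[2·10.5·4.3·0.06] = 184.21 + 10.836 = 195.046.
Because errors are independent across components, Cov(Tᵢ,Tⱼ) = Cov(Xᵢ,Xⱼ); the off-diagonal part of the true-score variance is the same as above.
True-score variance = [10.5²·0.70 + 2²·4.3²·0.73] + 10.836 = 131.166 + 10.836 = 142.002.
Reliability = 142.002 / 195.046 = 0.7280.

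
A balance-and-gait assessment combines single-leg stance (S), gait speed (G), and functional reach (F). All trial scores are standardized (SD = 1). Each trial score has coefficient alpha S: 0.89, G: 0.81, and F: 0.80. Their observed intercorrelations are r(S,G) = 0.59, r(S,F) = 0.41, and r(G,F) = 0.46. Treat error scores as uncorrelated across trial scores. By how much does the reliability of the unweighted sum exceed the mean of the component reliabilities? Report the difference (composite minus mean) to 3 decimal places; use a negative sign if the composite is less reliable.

0.082

Var(sum) = 3 + 2.92 = 5.92; true-score variance = 2.5 + 2.92 = 5.42; composite reliability = 0.9155.
Mean component reliability = 0.8333.
Difference = 0.9155 − 0.8333 = 0.082.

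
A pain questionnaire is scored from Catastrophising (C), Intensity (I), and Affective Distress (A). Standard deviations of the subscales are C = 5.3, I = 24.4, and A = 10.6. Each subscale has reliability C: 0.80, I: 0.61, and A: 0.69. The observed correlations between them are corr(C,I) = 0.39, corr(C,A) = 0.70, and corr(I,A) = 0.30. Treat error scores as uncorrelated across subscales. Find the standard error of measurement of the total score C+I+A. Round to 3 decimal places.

Var(total) = 735.81 + 334.706 = 1070.52.
True-score variance = 463.17 + 334.706 = 797.876, so reliability = 0.7453.
Error variance = 1070.52 − 797.876 = 272.64; SEM = √272.64 = 16.512.

16.512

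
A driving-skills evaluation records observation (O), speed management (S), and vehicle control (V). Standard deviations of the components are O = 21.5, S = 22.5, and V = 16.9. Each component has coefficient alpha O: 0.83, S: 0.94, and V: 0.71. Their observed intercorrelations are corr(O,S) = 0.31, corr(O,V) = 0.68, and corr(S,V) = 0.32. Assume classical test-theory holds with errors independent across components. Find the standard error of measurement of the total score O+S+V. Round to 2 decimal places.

13.85

Var(total) = 1254.11 + 1037.44 = 2291.55.
True-score variance = 1062.33 + 1037.44 = 2099.77, so reliability = 0.9163.
Error variance = 2291.55 − 2099.77 = 191.784; SEM = √191.784 = 13.85.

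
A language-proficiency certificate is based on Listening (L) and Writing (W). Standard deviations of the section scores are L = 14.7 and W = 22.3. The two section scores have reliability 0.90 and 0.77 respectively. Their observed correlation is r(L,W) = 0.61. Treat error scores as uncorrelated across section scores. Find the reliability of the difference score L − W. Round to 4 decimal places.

0.5662

Var(L−W) = 14.7² + 22.3² − 2·14.7·22.3·0.61 = 713.38 − 399.928 = 313.452.
Under uncorrelated errors the observed covariances equal the true-score covariances, so only the own-variance terms attenuate.
True-score variance = [14.7²·0.90 + 22.3²·0.77] − 399.928 = 577.394 − 399.928 = 177.466.
Reliability = 177.466 / 313.452 = 0.5662.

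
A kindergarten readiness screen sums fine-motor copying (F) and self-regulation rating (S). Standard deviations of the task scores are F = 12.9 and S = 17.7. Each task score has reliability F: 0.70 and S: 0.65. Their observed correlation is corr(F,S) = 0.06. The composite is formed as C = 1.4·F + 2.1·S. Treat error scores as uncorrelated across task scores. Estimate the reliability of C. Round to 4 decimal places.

Var(C) = 1.4²·12.9² + 2.1²·17.7² + 2·[2.94·12.9·17.7·0.06] = 1707.77 + 80.5548 = 1788.33.
Under uncorrelated errors the observed covariances equal the true-score covariances, so only the own-variance terms attenuate.
True-score variance = [1.4²·12.9²·0.70 + 2.1²·17.7²·0.65] + 80.5548 = 1126.36 + 80.5548 = 1206.92.
Reliability = 1206.92 / 1788.33 = 0.6749.

0.6749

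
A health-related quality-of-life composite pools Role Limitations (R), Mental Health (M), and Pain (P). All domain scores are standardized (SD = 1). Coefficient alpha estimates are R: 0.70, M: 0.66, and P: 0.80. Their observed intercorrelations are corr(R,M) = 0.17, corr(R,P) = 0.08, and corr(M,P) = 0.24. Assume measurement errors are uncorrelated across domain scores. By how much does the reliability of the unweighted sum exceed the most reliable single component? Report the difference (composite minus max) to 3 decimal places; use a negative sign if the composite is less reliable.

Var(sum) = 3 + 0.98 = 3.98; true-score variance = 2.16 + 0.98 = 3.14; composite reliability = 0.7889.
Max component reliability = 0.8000.
Difference = 0.7889 − 0.8000 = -0.011.

-0.011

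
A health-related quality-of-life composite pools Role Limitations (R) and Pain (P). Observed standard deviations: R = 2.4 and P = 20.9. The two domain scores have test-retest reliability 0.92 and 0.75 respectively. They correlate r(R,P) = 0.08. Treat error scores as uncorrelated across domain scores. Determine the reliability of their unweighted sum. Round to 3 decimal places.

Var(R+P) = 2.4² + 20.9² + 2·[2.4·20.9·0.08] = 442.57 + 8.0256 = 450.596.
Under uncorrelated errors the observed covariances equal the true-score covariances, so only the own-variance terms attenuate.
True-score variance = [2.4²·0.92 + 20.9²·0.75] + 8.0256 = 332.907 + 8.0256 = 340.932.
Reliability = 340.932 / 450.596 = 0.757.

0.757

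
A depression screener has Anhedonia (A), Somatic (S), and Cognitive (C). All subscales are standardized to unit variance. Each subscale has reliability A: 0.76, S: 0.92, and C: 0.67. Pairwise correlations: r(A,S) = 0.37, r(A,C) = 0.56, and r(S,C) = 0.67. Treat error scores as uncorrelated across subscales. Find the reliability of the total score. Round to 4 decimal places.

Var(A+S+C) = 3 + 2·[0.37 + 0.56 + 0.67] = 3 + 3.2 = 6.2.
Under uncorrelated errors the observed covariances equal the true-score covariances, so only the own-variance terms attenuate.
True-score variance = [0.76 + 0.92 + 0.67] + 3.2 = 2.35 + 3.2 = 5.55.
Reliability = 5.55 / 6.2 = 0.8952.

0.8952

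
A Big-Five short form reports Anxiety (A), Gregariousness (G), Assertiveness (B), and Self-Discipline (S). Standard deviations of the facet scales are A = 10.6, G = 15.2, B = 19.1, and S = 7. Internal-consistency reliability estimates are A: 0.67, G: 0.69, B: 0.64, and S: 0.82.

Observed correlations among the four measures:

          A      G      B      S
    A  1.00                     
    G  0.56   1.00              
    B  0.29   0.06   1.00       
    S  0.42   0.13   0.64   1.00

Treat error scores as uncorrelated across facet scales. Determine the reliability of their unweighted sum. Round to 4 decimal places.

Var(A+G+B+S) = 10.6² + 15.2² + 19.1² + 7² + 2·[10.6·15.2·0.56 + 10.6·19.1·0.29 + 10.6·7·0.42 + 15.2·19.1·0.06 + 15.2·7·0.13 + 19.1·7·0.64] = 757.21 + 593.848 = 1351.06.
Because errors are independent across components, Cov(Tᵢ,Tⱼ) = Cov(Xᵢ,Xⱼ); the off-diagonal part of the true-score variance is the same as above.
True-score variance = [10.6²·0.67 + 15.2²·0.69 + 19.1²·0.64 + 7²·0.82] + 593.848 = 508.357 + 593.848 = 1102.2.
Reliability = 1102.2 / 1351.06 = 0.8158.

0.8158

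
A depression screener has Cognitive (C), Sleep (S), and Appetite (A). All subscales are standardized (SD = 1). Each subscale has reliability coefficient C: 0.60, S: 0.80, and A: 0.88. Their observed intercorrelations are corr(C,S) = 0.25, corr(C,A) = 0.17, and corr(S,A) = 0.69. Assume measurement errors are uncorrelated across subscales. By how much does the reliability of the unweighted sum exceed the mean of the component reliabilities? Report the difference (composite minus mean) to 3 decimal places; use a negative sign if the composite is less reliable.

Var(sum) = 3 + 2.22 = 5.22; true-score variance = 2.28 + 2.22 = 4.5; composite reliability = 0.8621.
Mean component reliability = 0.7600.
Difference = 0.8621 − 0.7600 = 0.102.

0.102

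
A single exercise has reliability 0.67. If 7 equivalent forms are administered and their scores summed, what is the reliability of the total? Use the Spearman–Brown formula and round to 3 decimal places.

0.934

ρ_k = kρ / (1 + (k−1)ρ) = 7·0.67 / (1 + 6·0.67) = 4.690 / 5.020 = 0.934.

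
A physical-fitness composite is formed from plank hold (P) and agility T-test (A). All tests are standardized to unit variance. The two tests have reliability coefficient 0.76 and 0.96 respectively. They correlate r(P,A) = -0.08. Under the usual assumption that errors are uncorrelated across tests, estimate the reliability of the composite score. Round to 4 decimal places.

0.8478

Var(P+A) = 2 + 2·[(-0.08)] = 2 − 0.16 = 1.84.
Because errors are independent across components, Cov(Tᵢ,Tⱼ) = Cov(Xᵢ,Xⱼ); the off-diagonal part of the true-score variance is the same as above.
True-score variance = [0.76 + 0.96] − 0.16 = 1.72 − 0.16 = 1.56.
Reliability = 1.56 / 1.84 = 0.8478.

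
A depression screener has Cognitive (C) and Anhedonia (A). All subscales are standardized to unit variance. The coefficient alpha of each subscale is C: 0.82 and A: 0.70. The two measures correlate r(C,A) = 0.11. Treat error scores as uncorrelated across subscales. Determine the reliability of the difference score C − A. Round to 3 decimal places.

Var(C−A) = 1 + 1 − 2·0.11 = 2 − 0.22 = 1.78.
Under uncorrelated errors the observed covariances equal the true-score covariances, so only the own-variance terms attenuate.
True-score variance = [0.82 + 0.70] − 0.22 = 1.52 − 0.22 = 1.3.
Reliability = 1.3 / 1.78 = 0.730.

0.730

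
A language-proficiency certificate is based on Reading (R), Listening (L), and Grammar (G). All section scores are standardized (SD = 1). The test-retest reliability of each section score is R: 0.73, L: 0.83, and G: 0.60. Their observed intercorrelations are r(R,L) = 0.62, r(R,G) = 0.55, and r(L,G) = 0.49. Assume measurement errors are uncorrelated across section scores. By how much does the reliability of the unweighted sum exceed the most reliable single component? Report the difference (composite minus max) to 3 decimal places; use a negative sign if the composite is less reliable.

0.037

Var(sum) = 3 + 3.32 = 6.32; true-score variance = 2.16 + 3.32 = 5.48; composite reliability = 0.8671.
Max component reliability = 0.8300.
Difference = 0.8671 − 0.8300 = 0.037.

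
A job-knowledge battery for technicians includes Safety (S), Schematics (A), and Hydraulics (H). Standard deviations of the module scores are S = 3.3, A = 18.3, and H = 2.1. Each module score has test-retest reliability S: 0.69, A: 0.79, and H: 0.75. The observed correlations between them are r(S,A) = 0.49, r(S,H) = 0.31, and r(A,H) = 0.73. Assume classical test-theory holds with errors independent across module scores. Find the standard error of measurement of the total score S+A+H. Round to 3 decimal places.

Var(total) = 350.19 + 119.587 = 469.777.
True-score variance = 275.385 + 119.587 = 394.971, so reliability = 0.8408.
Error variance = 469.777 − 394.971 = 74.8053; SEM = √74.8053 = 8.649.

8.649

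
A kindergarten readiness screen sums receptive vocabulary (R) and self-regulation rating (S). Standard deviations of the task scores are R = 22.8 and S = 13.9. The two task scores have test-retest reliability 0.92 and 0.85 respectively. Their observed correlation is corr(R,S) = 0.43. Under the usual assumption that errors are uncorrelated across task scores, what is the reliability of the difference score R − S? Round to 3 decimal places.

Var(R−S) = 22.8² + 13.9² − 2·22.8·13.9·0.43 = 713.05 − 272.551 = 440.499.
With uncorrelated errors the cross-covariances are all true-score covariance, so they carry over unchanged; only the diagonal terms shrink to ρᵢσᵢ².
True-score variance = [22.8²·0.92 + 13.9²·0.85] − 272.551 = 642.481 − 272.551 = 369.93.
Reliability = 369.93 / 440.499 = 0.840.

0.840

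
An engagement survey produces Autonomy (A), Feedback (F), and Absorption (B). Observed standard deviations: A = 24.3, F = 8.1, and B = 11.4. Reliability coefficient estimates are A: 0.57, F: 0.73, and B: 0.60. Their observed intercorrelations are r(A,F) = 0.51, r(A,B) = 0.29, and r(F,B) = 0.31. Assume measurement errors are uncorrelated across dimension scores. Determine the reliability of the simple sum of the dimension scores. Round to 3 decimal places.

0.731

Var(A+F+B) = 24.3² + 8.1² + 11.4² + 2·[24.3·8.1·0.51 + 24.3·11.4·0.29 + 8.1·11.4·0.31] = 786.06 + 418.689 = 1204.75.
Because errors are independent across components, Cov(Tᵢ,Tⱼ) = Cov(Xᵢ,Xⱼ); the off-diagonal part of the true-score variance is the same as above.
True-score variance = [24.3²·0.57 + 8.1²·0.73 + 11.4²·0.60] + 418.689 = 462.451 + 418.689 = 881.14.
Reliability = 881.14 / 1204.75 = 0.731.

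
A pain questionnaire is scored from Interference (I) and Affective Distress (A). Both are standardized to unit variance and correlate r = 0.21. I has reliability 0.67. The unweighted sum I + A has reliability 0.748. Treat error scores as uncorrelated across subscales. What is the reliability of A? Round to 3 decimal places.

0.720

Var(I+A) = 2 + 2·0.21 = 2.420.
True-score variance = ρ_I + ρ_A + 2·0.21, so 0.748 = (0.67 + ρ_A + 0.42) / 2.420.
ρ_A = 0.748·2.420 − 0.67 − 0.42 = 0.720.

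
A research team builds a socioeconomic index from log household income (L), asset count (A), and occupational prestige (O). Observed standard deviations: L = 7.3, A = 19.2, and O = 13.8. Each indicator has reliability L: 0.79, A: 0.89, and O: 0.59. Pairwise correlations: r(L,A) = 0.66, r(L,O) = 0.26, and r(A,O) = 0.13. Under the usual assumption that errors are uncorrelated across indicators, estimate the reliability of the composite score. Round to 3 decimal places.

Var(L+A+O) = 7.3² + 19.2² + 13.8² + 2·[7.3·19.2·0.66 + 7.3·13.8·0.26 + 19.2·13.8·0.13] = 612.37 + 306.286 = 918.656.
With uncorrelated errors the cross-covariances are all true-score covariance, so they carry over unchanged; only the diagonal terms shrink to ρᵢσᵢ².
True-score variance = [7.3²·0.79 + 19.2²·0.89 + 13.8²·0.59] + 306.286 = 482.548 + 306.286 = 788.834.
Reliability = 788.834 / 918.656 = 0.859.

0.859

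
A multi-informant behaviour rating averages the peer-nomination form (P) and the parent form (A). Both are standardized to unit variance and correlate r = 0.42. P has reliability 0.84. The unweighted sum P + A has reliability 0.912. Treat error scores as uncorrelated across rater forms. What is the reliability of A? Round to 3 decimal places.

0.910

Var(P+A) = 2 + 2·0.42 = 2.840.
True-score variance = ρ_P + ρ_A + 2·0.42, so 0.912 = (0.84 + ρ_A + 0.84) / 2.840.
ρ_A = 0.912·2.840 − 0.84 − 0.84 = 0.910.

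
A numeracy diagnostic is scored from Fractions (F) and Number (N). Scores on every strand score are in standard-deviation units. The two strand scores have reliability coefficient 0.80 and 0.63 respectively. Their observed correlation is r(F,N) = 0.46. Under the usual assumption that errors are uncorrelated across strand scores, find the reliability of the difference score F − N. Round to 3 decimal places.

Var(F−N) = 1 + 1 − 2·0.46 = 2 − 0.92 = 1.08.
Under uncorrelated errors the observed covariances equal the true-score covariances, so only the own-variance terms attenuate.
True-score variance = [0.80 + 0.63] − 0.92 = 1.43 − 0.92 = 0.51.
Reliability = 0.51 / 1.08 = 0.472.

0.472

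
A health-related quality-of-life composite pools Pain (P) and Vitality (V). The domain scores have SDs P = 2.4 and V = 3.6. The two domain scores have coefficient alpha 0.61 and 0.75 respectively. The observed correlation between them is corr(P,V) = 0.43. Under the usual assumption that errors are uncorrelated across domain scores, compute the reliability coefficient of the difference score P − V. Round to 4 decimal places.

Var(P−V) = 2.4² + 3.6² − 2·2.4·3.6·0.43 = 18.72 − 7.4304 = 11.2896.
Because errors are independent across components, Cov(Tᵢ,Tⱼ) = Cov(Xᵢ,Xⱼ); the off-diagonal part of the true-score variance is the same as above.
True-score variance = [2.4²·0.61 + 3.6²·0.75] − 7.4304 = 13.2336 − 7.4304 = 5.8032.
Reliability = 5.8032 / 11.2896 = 0.5140.

0.5140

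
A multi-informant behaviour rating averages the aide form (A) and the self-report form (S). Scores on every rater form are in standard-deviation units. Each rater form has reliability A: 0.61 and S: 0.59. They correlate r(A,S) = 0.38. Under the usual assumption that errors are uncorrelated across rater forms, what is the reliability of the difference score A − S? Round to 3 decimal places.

0.355

Var(A−S) = 1 + 1 − 2·0.38 = 2 − 0.76 = 1.24.
Under uncorrelated errors the observed covariances equal the true-score covariances, so only the own-variance terms attenuate.
True-score variance = [0.61 + 0.59] − 0.76 = 1.2 − 0.76 = 0.44.
Reliability = 0.44 / 1.24 = 0.355.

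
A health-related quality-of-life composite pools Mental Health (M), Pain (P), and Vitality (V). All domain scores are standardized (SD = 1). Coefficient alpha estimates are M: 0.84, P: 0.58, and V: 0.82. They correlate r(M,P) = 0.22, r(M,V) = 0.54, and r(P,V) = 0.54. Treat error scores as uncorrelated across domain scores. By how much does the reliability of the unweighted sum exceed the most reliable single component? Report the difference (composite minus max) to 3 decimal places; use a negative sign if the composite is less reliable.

Var(sum) = 3 + 2.6 = 5.6; true-score variance = 2.24 + 2.6 = 4.84; composite reliability = 0.8643.
Max component reliability = 0.8400.
Difference = 0.8643 − 0.8400 = 0.024.

0.024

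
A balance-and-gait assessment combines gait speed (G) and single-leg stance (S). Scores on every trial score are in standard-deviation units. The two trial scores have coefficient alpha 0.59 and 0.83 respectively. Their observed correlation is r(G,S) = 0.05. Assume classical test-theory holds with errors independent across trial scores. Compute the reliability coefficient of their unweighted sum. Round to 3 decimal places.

0.724

Var(G+S) = 2 + 2·[0.05] = 2 + 0.1 = 2.1.
With uncorrelated errors the cross-covariances are all true-score covariance, so they carry over unchanged; only the diagonal terms shrink to ρᵢσᵢ².
True-score variance = [0.59 + 0.83] + 0.1 = 1.42 + 0.1 = 1.52.
Reliability = 1.52 / 2.1 = 0.724.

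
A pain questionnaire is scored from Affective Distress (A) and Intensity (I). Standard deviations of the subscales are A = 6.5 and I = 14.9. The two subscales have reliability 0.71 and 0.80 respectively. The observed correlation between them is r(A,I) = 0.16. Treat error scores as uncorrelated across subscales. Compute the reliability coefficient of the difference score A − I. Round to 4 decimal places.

Var(A−I) = 6.5² + 14.9² − 2·6.5·14.9·0.16 = 264.26 − 30.992 = 233.268.
With uncorrelated errors the cross-covariances are all true-score covariance, so they carry over unchanged; only the diagonal terms shrink to ρᵢσᵢ².
True-score variance = [6.5²·0.71 + 14.9²·0.80] − 30.992 = 207.606 − 30.992 = 176.614.
Reliability = 176.614 / 233.268 = 0.7571.

0.7571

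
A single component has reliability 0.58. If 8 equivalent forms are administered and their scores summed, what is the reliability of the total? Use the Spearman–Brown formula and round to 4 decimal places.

0.9170

ρ_k = kρ / (1 + (k−1)ρ) = 8·0.58 / (1 + 7·0.58) = 4.640 / 5.060 = 0.9170.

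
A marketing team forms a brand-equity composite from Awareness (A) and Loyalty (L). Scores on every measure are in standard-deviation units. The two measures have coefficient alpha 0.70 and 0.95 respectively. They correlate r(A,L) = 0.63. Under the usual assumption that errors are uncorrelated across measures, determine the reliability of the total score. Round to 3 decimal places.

Var(A+L) = 2 + 2·[0.63] = 2 + 1.26 = 3.26.
Because errors are independent across components, Cov(Tᵢ,Tⱼ) = Cov(Xᵢ,Xⱼ); the off-diagonal part of the true-score variance is the same as above.
True-score variance = [0.70 + 0.95] + 1.26 = 1.65 + 1.26 = 2.91.
Reliability = 2.91 / 3.26 = 0.893.

0.893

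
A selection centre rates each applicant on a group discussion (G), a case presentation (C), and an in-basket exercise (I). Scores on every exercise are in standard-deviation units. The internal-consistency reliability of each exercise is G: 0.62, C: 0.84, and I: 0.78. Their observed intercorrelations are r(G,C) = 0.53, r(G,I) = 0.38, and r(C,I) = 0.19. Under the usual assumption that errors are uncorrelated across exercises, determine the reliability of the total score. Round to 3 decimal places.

0.854

Var(G+C+I) = 3 + 2·[0.53 + 0.38 + 0.19] = 3 + 2.2 = 5.2.
With uncorrelated errors the cross-covariances are all true-score covariance, so they carry over unchanged; only the diagonal terms shrink to ρᵢσᵢ².
True-score variance = [0.62 + 0.84 + 0.78] + 2.2 = 2.24 + 2.2 = 4.44.
Reliability = 4.44 / 5.2 = 0.854.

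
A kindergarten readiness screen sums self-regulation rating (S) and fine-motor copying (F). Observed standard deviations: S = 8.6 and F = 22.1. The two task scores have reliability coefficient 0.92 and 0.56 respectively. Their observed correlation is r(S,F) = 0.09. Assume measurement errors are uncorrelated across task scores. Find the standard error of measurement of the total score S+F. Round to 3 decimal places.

Var(total) = 562.37 + 34.2108 = 596.581.
True-score variance = 341.553 + 34.2108 = 375.764, so reliability = 0.6299.
Error variance = 596.581 − 375.764 = 220.817; SEM = √220.817 = 14.860.

14.860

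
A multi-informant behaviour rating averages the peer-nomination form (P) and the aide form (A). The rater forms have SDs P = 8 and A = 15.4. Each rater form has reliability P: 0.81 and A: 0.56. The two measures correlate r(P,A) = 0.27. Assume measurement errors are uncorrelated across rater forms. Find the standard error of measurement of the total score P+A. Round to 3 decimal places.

Var(total) = 301.16 + 66.528 = 367.688.
True-score variance = 184.65 + 66.528 = 251.178, so reliability = 0.6831.
Error variance = 367.688 − 251.178 = 116.51; SEM = √116.51 = 10.794.

10.794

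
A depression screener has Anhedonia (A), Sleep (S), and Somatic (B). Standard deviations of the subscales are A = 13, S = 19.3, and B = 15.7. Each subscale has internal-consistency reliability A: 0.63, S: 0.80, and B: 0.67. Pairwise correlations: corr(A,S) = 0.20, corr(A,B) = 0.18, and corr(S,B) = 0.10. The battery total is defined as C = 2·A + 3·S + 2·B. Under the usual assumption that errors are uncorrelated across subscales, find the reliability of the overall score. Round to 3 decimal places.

Var(C) = 2²·13² + 3²·19.3² + 2²·15.7² + 2·[6·13·19.3·0.20 + 4·13·15.7·0.18 + 6·19.3·15.7·0.10] = 5014.37 + 1259.68 = 6274.05.
Because errors are independent across components, Cov(Tᵢ,Tⱼ) = Cov(Xᵢ,Xⱼ); the off-diagonal part of the true-score variance is the same as above.
True-score variance = [2²·13²·0.63 + 3²·19.3²·0.80 + 2²·15.7²·0.67] + 1259.68 = 3768.4 + 1259.68 = 5028.08.
Reliability = 5028.08 / 6274.05 = 0.801.

0.801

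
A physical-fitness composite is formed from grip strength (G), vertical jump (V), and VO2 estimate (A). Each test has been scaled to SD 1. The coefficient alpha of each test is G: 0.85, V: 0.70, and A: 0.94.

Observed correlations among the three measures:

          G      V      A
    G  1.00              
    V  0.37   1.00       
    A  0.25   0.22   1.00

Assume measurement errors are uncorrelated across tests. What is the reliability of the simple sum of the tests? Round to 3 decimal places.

0.891

Var(G+V+A) = 3 + 2·[0.37 + 0.25 + 0.22] = 3 + 1.68 = 4.68.
With uncorrelated errors the cross-covariances are all true-score covariance, so they carry over unchanged; only the diagonal terms shrink to ρᵢσᵢ².
True-score variance = [0.85 + 0.70 + 0.94] + 1.68 = 2.49 + 1.68 = 4.17.
Reliability = 4.17 / 4.68 = 0.891.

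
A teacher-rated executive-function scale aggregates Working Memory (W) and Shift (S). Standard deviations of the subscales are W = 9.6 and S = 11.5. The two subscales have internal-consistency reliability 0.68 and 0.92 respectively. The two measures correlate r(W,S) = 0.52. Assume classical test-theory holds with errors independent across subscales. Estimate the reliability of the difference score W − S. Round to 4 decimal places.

0.6344

Var(W−S) = 9.6² + 11.5² − 2·9.6·11.5·0.52 = 224.41 − 114.816 = 109.594.
Because errors are independent across components, Cov(Tᵢ,Tⱼ) = Cov(Xᵢ,Xⱼ); the off-diagonal part of the true-score variance is the same as above.
True-score variance = [9.6²·0.68 + 11.5²·0.92] − 114.816 = 184.339 − 114.816 = 69.5228.
Reliability = 69.5228 / 109.594 = 0.6344.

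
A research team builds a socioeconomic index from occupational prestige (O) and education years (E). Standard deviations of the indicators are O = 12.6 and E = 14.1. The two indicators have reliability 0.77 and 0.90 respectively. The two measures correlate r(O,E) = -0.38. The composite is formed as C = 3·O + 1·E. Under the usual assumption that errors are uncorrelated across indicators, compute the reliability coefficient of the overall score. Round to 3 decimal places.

0.715

Var(C) = 3²·12.6² + 14.1² + 2·[3·12.6·14.1·(-0.38)] = 1627.65 − 405.065 = 1222.59.
Under uncorrelated errors the observed covariances equal the true-score covariances, so only the own-variance terms attenuate.
True-score variance = [3²·12.6²·0.77 + 14.1²·0.90] − 405.065 = 1279.14 − 405.065 = 874.071.
Reliability = 874.071 / 1222.59 = 0.715.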